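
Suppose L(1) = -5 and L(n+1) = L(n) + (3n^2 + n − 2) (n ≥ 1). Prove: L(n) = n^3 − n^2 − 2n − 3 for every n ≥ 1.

Base case: L(1) = -5, and 1^3 − 1^2 − 2·1 − 3 = -5.
Assume L(m) = m^3 − m^2 − 2m − 3.
Then L(m+1) = L(m) + (3m^2 + m − 2) = (m^3 − m^2 − 2m − 3) + (3m^2 + m − 2) = m^3 + 2m^2 − m − 5,
and (m+1)^3 − (m+1)^2 − 2·(m+1) − 3 = m^3 + 2m^2 − m − 5.
By induction, L(n) = n^3 − n^2 − 2n − 3 for all n ≥ 1.

L(n) = n^3 − n^2 − 2n − 3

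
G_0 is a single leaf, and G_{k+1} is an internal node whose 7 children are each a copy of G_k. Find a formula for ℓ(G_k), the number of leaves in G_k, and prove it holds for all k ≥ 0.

Claim: ℓ(G_k) = 7^k.

Base case: ℓ(G_0) = 1, and 7^0 = 1.
Assume ℓ(G_j) = 7^j.
Then ℓ(G_{j+1}) = 7·ℓ(G_j) = 7·7^j = 7^{j+1}.
This completes the inductive step, so ℓ(G_k) = 7^k for all k ≥ 0.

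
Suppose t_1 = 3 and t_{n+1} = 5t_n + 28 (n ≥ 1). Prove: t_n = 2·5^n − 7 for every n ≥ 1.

Base case: t_1 = 3, and 2·5^1 − 7 = 10 − 7 = 3.
Assume t_k = 2·5^k − 7 for some k ≥ 1.
Then t_{k+1} = 5t_k + 28 = 5·(2·5^k − 7) + 28 = 10·5^k − 35 + 28 = 2·5^{k+1} − 7.
This completes the inductive step, so t_n = 2·5^n − 7 for all n ≥ 1.

t_n = 2·5^n − 7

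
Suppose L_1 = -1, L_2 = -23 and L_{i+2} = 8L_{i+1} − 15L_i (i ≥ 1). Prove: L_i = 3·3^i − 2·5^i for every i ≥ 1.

Base cases: L_1 = -1 and 3·3^1 − 2·5^1 = -1; L_2 = -23 and 3·3^2 − 2·5^2 = -23.
Assume L_j = 3·3^j − 2·5^j for all 1 ≤ j ≤ r, where r ≥ 2.
Then L_{r+1} = 8L_r − 15L_{r−1} = 8·(3·3^r − 2·5^r) − 15·(3·3^{r−1} − 2·5^{r−1}) = 3·(8·3 − 15)3^{r−1} − 2·(8·5 − 15)5^{r−1} = 27·3^{r−1} − 50·5^{r−1} = 3·3^{r+1} − 2·5^{r+1}.
By strong induction, L_i = 3·3^i − 2·5^i for all i ≥ 1.

L_i = 3·3^i − 2·5^i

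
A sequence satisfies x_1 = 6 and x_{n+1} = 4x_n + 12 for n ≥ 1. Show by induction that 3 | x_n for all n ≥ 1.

Base case: x_1 = 6 = 3·2, so 3 | x_1.
Assume 3 | x_m, so x_m = 3t for some integer t.
Then x_{m+1} = 4x_m + 12 = 4·(3t) + 12 = 3(4t + 4), so 3 | x_{m+1}.
Hence 3 | x_n for every n ≥ 1, by induction.

3 | x_n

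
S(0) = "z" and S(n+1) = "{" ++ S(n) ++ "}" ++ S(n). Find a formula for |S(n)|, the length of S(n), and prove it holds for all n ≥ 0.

Claim: |S(n)| = 3·2^n − 2.

Base case: |S(0)| = 1, and 3·2^0 − 2 = 1.
Assume |S(k)| = 3·2^k − 2.
Then |S(k+1)| = 1 + |S(k)| + 1 + |S(k)| = 2|S(k)| + 2 = 2(3·2^k − 2) + 2 = 3·2^{k+1} − 4 + 2 = 3·2^{k+1} − 2.
By induction, |S(n)| = 3·2^n − 2 for all n ≥ 0.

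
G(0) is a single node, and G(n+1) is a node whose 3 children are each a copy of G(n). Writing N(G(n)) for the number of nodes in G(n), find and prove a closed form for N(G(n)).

Claim: N(G(n)) = (3^{n+1} − 1)/2.

Base case: N(G(0)) = 1, and (3^{0+1} − 1)/2 = 1.
Assume N(G(m)) = (3^{m+1} − 1)/2.
Then N(G(m+1)) = 1 + 3N(G(m)) = 1 + 3·(3^{m+1} − 1)/2 = 1 + (3^{m+2} − 3)/2 = (2 + 3^{m+2} − 3)/2 = (3^{m+2} − 1)/2.
This completes the inductive step, so N(G(n)) = (3^{n+1} − 1)/2 for all n ≥ 0.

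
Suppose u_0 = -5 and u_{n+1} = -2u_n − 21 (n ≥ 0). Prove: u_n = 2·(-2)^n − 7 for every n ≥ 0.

Base case: u_0 = -5, and 2·(-2)^0 − 7 = 2 − 7 = -5.
Assume u_m = 2·(-2)^m − 7 for some m ≥ 0.
Then u_{m+1} = -2u_m − 21 = -2·(2·(-2)^m − 7) − 21 = -4·(-2)^m + 14 − 21 = 2·(-2)^{m+1} − 7.
This completes the inductive step, so u_n = 2·(-2)^n − 7 for all n ≥ 0.

u_n = 2·(-2)^n − 7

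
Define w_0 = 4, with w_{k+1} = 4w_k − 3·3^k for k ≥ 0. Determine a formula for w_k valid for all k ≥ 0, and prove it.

Claim: w_k = 4^k + 3·3^k.

Base case: w_0 = 4, and 4^0 + 3·3^0 = 1 + 3 = 4.
Assume w_r = 4^r + 3·3^r for some r ≥ 0.
Then w_{r+1} = 4w_r − 3·3^r = 4·(4^r + 3·3^r) − 3·3^r = 4^{r+1} + 12·3^r − 3·3^r = 4^{r+1} + 9·3^r = 4^{r+1} + 3·3^{r+1}.
So the formula holds for r+1, and by induction w_k = 4^k + 3·3^k for all k ≥ 0.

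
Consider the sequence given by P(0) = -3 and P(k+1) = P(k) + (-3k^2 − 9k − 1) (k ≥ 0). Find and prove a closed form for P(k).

Claim: P(k) = -k^3 − 3k^2 + 3k − 3.

Base case: P(0) = -3, and -0^3 − 3·0^2 + 3·0 − 3 = -3.
Assume P(j) = -j^3 − 3j^2 + 3j − 3.
Then P(j+1) = P(j) + (-3j^2 − 9j − 1) = (-j^3 − 3j^2 + 3j − 3) + (-3j^2 − 9j − 1) = -j^3 − 6j^2 − 6j − 4,
and -(j+1)^3 − 3·(j+1)^2 + 3·(j+1) − 3 = -j^3 − 6j^2 − 6j − 4.
Hence P(k) = -k^3 − 3k^2 + 3k − 3 for every k ≥ 0, by induction.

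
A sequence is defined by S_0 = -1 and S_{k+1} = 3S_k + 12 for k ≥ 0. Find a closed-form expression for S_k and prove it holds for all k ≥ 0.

Claim: S_k = 5·3^k − 6.

Base case: S_0 = -1, and 5·3^0 − 6 = 5 − 6 = -1.
Assume S_j = 5·3^j − 6 for some j ≥ 0.
Then S_{j+1} = 3S_j + 12 = 3·(5·3^j − 6) + 12 = 15·3^j − 18 + 12 = 5·3^{j+1} − 6.
Hence S_k = 5·3^k − 6 for every k ≥ 0, by induction.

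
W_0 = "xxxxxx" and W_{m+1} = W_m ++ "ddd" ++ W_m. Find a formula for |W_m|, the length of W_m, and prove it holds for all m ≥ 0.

Claim: |W_m| = 9·2^m − 3.

Base case: |W_0| = 6, and 9·2^0 − 3 = 6.
Assume |W_k| = 9·2^k − 3.
Then |W_{k+1}| = |W_k| + 3 + |W_k| = 2|W_k| + 3 = 2(9·2^k − 3) + 3 = 9·2^{k+1} − 6 + 3 = 9·2^{k+1} − 3.
This completes the inductive step, so |W_m| = 9·2^m − 3 for all m ≥ 0.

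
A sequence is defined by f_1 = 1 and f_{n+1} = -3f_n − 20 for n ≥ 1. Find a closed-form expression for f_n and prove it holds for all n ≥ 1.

Claim: f_n = -2·(-3)^n − 5.

Base case: f_1 = 1, and -2·(-3)^1 − 5 = 6 − 5 = 1.
Assume f_k = -2·(-3)^k − 5 for some k ≥ 1.
Then f_{k+1} = -3f_k − 20 = -3·(-2·(-3)^k − 5) − 20 = 6·(-3)^k + 15 − 20 = -2·(-3)^{k+1} − 5.
Hence f_n = -2·(-3)^n − 5 for every n ≥ 1, by induction.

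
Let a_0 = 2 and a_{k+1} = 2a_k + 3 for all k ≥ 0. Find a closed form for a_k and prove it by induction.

Claim: a_k = 5·2^k − 3.

Base case: a_0 = 2, and 5·2^0 − 3 = 5 − 3 = 2.
Assume a_m = 5·2^m − 3 for some m ≥ 0.
Then a_{m+1} = 2a_m + 3 = 2·(5·2^m − 3) + 3 = 10·2^m − 6 + 3 = 5·2^{m+1} − 3.
This completes the inductive step, so a_k = 5·2^k − 3 for all k ≥ 0.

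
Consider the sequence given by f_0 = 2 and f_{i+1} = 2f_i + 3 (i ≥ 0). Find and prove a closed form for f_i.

Claim: f_i = 5·2^i − 3.

Base case: f_0 = 2, and 5·2^0 − 3 = 5 − 3 = 2.
Assume f_k = 5·2^k − 3 for some k ≥ 0.
Then f_{k+1} = 2f_k + 3 = 2·(5·2^k − 3) + 3 = 10·2^k − 6 + 3 = 5·2^{k+1} − 3.
Hence f_i = 5·2^i − 3 for every i ≥ 0, by induction.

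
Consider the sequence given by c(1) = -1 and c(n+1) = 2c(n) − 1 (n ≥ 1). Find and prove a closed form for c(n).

Claim: c(n) = -2^n + 1.

Base case: c(1) = -1, and -2^1 + 1 = -2 + 1 = -1.
Assume c(j) = -2^j + 1 for some j ≥ 1.
Then c(j+1) = 2c(j) − 1 = 2·(-2^j + 1) − 1 = -2^{j+1} + 2 − 1 = -2^{j+1} + 1.
So the formula holds for j+1, and by induction c(n) = -2^n + 1 for all n ≥ 1.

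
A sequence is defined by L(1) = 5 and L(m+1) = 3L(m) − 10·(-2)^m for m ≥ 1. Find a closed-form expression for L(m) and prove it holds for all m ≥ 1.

Claim: L(m) = 3·3^m + 2·(-2)^m.

Base case: L(1) = 5, and 3·3^1 + 2·(-2)^1 = 9 − 4 = 5.
Assume L(j) = 3·3^j + 2·(-2)^j for some j ≥ 1.
Then L(j+1) = 3L(j) − 10·(-2)^j = 3·(3·3^j + 2·(-2)^j) − 10·(-2)^j = 3·3^{j+1} + 6·(-2)^j − 10·(-2)^j = 3·3^{j+1} − 4·(-2)^j = 3·3^{j+1} + 2·(-2)^{j+1}.
This completes the inductive step, so L(m) = 3·3^m + 2·(-2)^m for all m ≥ 1.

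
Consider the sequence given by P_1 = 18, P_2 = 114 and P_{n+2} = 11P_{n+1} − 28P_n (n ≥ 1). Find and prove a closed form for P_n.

Claim: P_n = 2·7^n + 4^n.

Base cases: P_1 = 18 and 2·7^1 + 4^1 = 18; P_2 = 114 and 2·7^2 + 4^2 = 114.
Assume P_i = 2·7^i + 4^i for all 1 ≤ i ≤ j, where j ≥ 2.
Then P_{j+1} = 11P_j − 28P_{j−1} = 11·(2·7^j + 4^j) − 28·(2·7^{j−1} + 4^{j−1}) = 2·(11·7 − 28)7^{j−1} + (11·4 − 28)4^{j−1} = 98·7^{j−1} + 16·4^{j−1} = 2·7^{j+1} + 4^{j+1}.
Hence P_n = 2·7^n + 4^n for every n ≥ 1, by strong induction.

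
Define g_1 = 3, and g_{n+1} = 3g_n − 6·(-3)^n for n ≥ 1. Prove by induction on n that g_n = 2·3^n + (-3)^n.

Base case: g_1 = 3, and 2·3^1 + (-3)^1 = 6 − 3 = 3.
Assume g_r = 2·3^r + (-3)^r for some r ≥ 1.
Then g_{r+1} = 3g_r − 6·(-3)^r = 3·(2·3^r + (-3)^r) − 6·(-3)^r = 2·3^{r+1} + 3·(-3)^r − 6·(-3)^r = 2·3^{r+1} − 3·(-3)^r = 2·3^{r+1} + (-3)^{r+1}.
Hence g_n = 2·3^n + (-3)^n for every n ≥ 1, by induction.

g_n = 2·3^n + (-3)^n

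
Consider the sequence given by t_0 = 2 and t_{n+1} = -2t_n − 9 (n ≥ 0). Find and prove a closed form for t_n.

Claim: t_n = 5·(-2)^n − 3.

Base case: t_0 = 2, and 5·(-2)^0 − 3 = 5 − 3 = 2.
Assume t_j = 5·(-2)^j − 3 for some j ≥ 0.
Then t_{j+1} = -2t_j − 9 = -2·(5·(-2)^j − 3) − 9 = -10·(-2)^j + 6 − 9 = 5·(-2)^{j+1} − 3.
This completes the inductive step, so t_n = 5·(-2)^n − 3 for all n ≥ 0.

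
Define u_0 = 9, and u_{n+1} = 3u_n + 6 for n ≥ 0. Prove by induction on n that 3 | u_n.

Base case: u_0 = 9 = 3·3, so 3 | u_0.
Assume 3 | u_m, so u_m = 3t for some integer t.
Then u_{m+1} = 3u_m + 6 = 3·(3t) + 6 = 3(3t + 2), so 3 | u_{m+1}.
Hence 3 | u_n for every n ≥ 0, by induction.

3 | u_n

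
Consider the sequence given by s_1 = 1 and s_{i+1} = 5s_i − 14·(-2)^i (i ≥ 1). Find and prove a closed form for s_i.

Claim: s_i = 5^i + 2·(-2)^i.

Base case: s_1 = 1, and 5^1 + 2·(-2)^1 = 5 − 4 = 1.
Assume s_k = 5^k + 2·(-2)^k for some k ≥ 1.
Then s_{k+1} = 5s_k − 14·(-2)^k = 5·(5^k + 2·(-2)^k) − 14·(-2)^k = 5^{k+1} + 10·(-2)^k − 14·(-2)^k = 5^{k+1} − 4·(-2)^k = 5^{k+1} + 2·(-2)^{k+1}.
By induction, s_i = 5^i + 2·(-2)^i for all i ≥ 1.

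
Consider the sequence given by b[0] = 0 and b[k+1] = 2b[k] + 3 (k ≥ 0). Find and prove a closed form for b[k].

Claim: b[k] = 3·2^k − 3.

Base case: b[0] = 0, and 3·2^0 − 3 = 3 − 3 = 0.
Assume b[m] = 3·2^m − 3 for some m ≥ 0.
Then b[m+1] = 2b[m] + 3 = 2·(3·2^m − 3) + 3 = 6·2^m − 6 + 3 = 3·2^{m+1} − 3.
Hence b[k] = 3·2^k − 3 for every k ≥ 0, by induction.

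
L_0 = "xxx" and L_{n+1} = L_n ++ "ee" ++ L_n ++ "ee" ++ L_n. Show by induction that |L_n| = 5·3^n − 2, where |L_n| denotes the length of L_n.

Base case: |L_0| = 3, and 5·3^0 − 2 = 3.
Assume |L_j| = 5·3^j − 2.
Then |L_{j+1}| = 3|L_j| + 4 = 3(5·3^j − 2) + 4 = 5·3^{j+1} − 6 + 4 = 5·3^{j+1} − 2.
By induction, |L_n| = 5·3^n − 2 for all n ≥ 0.

|L_n| = 5·3^n − 2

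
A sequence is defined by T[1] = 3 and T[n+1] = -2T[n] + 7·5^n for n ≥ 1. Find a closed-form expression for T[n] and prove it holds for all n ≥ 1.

Claim: T[n] = (-2)^n + 5^n.

Base case: T[1] = 3, and (-2)^1 + 5^1 = -2 + 5 = 3.
Assume T[m] = (-2)^m + 5^m for some m ≥ 1.
Then T[m+1] = -2T[m] + 7·5^m = -2·((-2)^m + 5^m) + 7·5^m = (-2)^{m+1} − 2·5^m + 7·5^m = (-2)^{m+1} + 5·5^m = (-2)^{m+1} + 5^{m+1}.
This completes the inductive step, so T[n] = (-2)^n + 5^n for all n ≥ 1.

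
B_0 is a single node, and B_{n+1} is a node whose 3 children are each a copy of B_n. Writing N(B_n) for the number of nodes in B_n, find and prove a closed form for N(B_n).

Claim: N(B_n) = (3^{n+1} − 1)/2.

Base case: N(B_0) = 1, and (3^{0+1} − 1)/2 = 1.
Assume N(B_r) = (3^{r+1} − 1)/2.
Then N(B_{r+1}) = 1 + 3N(B_r) = 1 + 3·(3^{r+1} − 1)/2 = 1 + (3^{r+2} − 3)/2 = (2 + 3^{r+2} − 3)/2 = (3^{r+2} − 1)/2.
This completes the inductive step, so N(B_n) = (3^{n+1} − 1)/2 for all n ≥ 0.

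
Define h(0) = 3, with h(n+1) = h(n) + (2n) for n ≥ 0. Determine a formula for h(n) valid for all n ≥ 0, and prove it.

Claim: h(n) = n^2 − n + 3.

Base case: h(0) = 3, and 0^2 − 0 + 3 = 3.
Assume h(r) = r^2 − r + 3.
Then h(r+1) = h(r) + (2r) = (r^2 − r + 3) + (2r) = r^2 + r + 3,
and (r+1)^2 − (r+1) + 3 = r^2 + r + 3.
Hence h(n) = n^2 − n + 3 for every n ≥ 0, by induction.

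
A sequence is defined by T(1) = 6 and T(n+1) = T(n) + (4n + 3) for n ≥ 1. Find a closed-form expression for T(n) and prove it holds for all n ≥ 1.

Claim: T(n) = 2n^2 + n + 3.

Base case: T(1) = 6, and 2·1^2 + 1 + 3 = 6.
Assume T(k) = 2k^2 + k + 3.
Then T(k+1) = T(k) + (4k + 3) = (2k^2 + k + 3) + (4k + 3) = 2k^2 + 5k + 6,
and 2·(k+1)^2 + (k+1) + 3 = 2k^2 + 5k + 6.
By induction, T(n) = 2n^2 + n + 3 for all n ≥ 1.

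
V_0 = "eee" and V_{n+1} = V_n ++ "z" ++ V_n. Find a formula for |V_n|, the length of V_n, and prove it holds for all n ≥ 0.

Claim: |V_n| = 2^{n+2} − 1.

Base case: |V_0| = 3, and 2^{0+2} − 1 = 3.
Assume |V_k| = 2^{k+2} − 1.
Then |V_{k+1}| = |V_k| + 1 + |V_k| = 2|V_k| + 1 = 2(2^{k+2} − 1) + 1 = 2^{k+3} − 2 + 1 = 2^{k+3} − 1.
So the formula holds for k+1, and by induction |V_n| = 2^{n+2} − 1 for all n ≥ 0.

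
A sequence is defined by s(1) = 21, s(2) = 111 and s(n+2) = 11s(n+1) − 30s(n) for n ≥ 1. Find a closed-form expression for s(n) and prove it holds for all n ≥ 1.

Claim: s(n) = 3·5^n + 6^n.

Base cases: s(1) = 21 and 3·5^1 + 6^1 = 21; s(2) = 111 and 3·5^2 + 6^2 = 111.
Assume s(i) = 3·5^i + 6^i for all 1 ≤ i ≤ j, where j ≥ 2.
Then s(j+1) = 11s(j) − 30s(j−1) = 11·(3·5^j + 6^j) − 30·(3·5^{j−1} + 6^{j−1}) = 3·(11·5 − 30)5^{j−1} + (11·6 − 30)6^{j−1} = 75·5^{j−1} + 36·6^{j−1} = 3·5^{j+1} + 6^{j+1}.
This completes the inductive step, so s(n) = 3·5^n + 6^n for all n ≥ 1.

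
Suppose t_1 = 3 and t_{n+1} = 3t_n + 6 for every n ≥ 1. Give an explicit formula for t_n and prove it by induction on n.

Claim: t_n = 2·3^n − 3.

Base case: t_1 = 3, and 2·3^1 − 3 = 6 − 3 = 3.
Assume t_r = 2·3^r − 3 for some r ≥ 1.
Then t_{r+1} = 3t_r + 6 = 3·(2·3^r − 3) + 6 = 6·3^r − 9 + 6 = 2·3^{r+1} − 3.
So the formula holds for r+1, and by induction t_n = 2·3^n − 3 for all n ≥ 1.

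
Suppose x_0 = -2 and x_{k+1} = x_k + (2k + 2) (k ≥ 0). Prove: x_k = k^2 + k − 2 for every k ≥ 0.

Base case: x_0 = -2, and 0^2 + 0 − 2 = -2.
Assume x_m = m^2 + m − 2.
Then x_{m+1} = x_m + (2m + 2) = (m^2 + m − 2) + (2m + 2) = m^2 + 3m,
and (m+1)^2 + (m+1) − 2 = m^2 + 3m.
By induction, x_k = k^2 + k − 2 for all k ≥ 0.

x_k = k^2 + k − 2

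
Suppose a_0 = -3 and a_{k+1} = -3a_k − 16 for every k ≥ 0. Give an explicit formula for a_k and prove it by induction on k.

Claim: a_k = (-3)^k − 4.

Base case: a_0 = -3, and (-3)^0 − 4 = 1 − 4 = -3.
Assume a_j = (-3)^j − 4 for some j ≥ 0.
Then a_{j+1} = -3a_j − 16 = -3·((-3)^j − 4) − 16 = -3·(-3)^j + 12 − 16 = (-3)^{j+1} − 4.
So the formula holds for j+1, and by induction a_k = (-3)^k − 4 for all k ≥ 0.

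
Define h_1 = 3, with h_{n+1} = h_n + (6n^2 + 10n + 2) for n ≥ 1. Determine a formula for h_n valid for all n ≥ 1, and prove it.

Claim: h_n = 2n^3 + 2n^2 − 2n + 1.

Base case: h_1 = 3, and 2·1^3 + 2·1^2 − 2·1 + 1 = 3.
Assume h_r = 2r^3 + 2r^2 − 2r + 1.
Then h_{r+1} = h_r + (6r^2 + 10r + 2) = (2r^3 + 2r^2 − 2r + 1) + (6r^2 + 10r + 2) = 2r^3 + 8r^2 + 8r + 3,
and 2·(r+1)^3 + 2·(r+1)^2 − 2·(r+1) + 1 = 2r^3 + 8r^2 + 8r + 3.
Hence h_n = 2n^3 + 2n^2 − 2n + 1 for every n ≥ 1, by induction.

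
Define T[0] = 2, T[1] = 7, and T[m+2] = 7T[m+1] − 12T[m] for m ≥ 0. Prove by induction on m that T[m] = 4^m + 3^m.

Base cases: T[0] = 2 and 4^0 + 3^0 = 2; T[1] = 7 and 4^1 + 3^1 = 7.
Assume T[j] = 4^j + 3^j for all 0 ≤ j ≤ k, where k ≥ 1.
Then T[k+1] = 7T[k] − 12T[k−1] = 7·(4^k + 3^k) − 12·(4^{k−1} + 3^{k−1}) = (7·4 − 12)4^{k−1} + (7·3 − 12)3^{k−1} = 16·4^{k−1} + 9·3^{k−1} = 4^{k+1} + 3^{k+1}.
So the formula holds for k+1, and by strong induction T[m] = 4^m + 3^m for all m ≥ 0.

T[m] = 4^m + 3^m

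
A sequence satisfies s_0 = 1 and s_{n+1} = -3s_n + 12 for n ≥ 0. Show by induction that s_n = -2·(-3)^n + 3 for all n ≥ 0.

Base case: s_0 = 1, and -2·(-3)^0 + 3 = -2 + 3 = 1.
Assume s_r = -2·(-3)^r + 3 for some r ≥ 0.
Then s_{r+1} = -3s_r + 12 = -3·(-2·(-3)^r + 3) + 12 = 6·(-3)^r − 9 + 12 = -2·(-3)^{r+1} + 3.
This completes the inductive step, so s_n = -2·(-3)^n + 3 for all n ≥ 0.

s_n = -2·(-3)^n + 3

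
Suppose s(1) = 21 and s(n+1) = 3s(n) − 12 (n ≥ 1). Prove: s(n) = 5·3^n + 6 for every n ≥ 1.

Base case: s(1) = 21, and 5·3^1 + 6 = 15 + 6 = 21.
Assume s(m) = 5·3^m + 6 for some m ≥ 1.
Then s(m+1) = 3s(m) − 12 = 3·(5·3^m + 6) − 12 = 15·3^m + 18 − 12 = 5·3^{m+1} + 6.
Hence s(n) = 5·3^n + 6 for every n ≥ 1, by induction.

s(n) = 5·3^n + 6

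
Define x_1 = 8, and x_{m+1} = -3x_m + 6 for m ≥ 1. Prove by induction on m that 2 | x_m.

Base case: x_1 = 8 = 2·4, so 2 | x_1.
Assume 2 | x_k, so x_k = 2t for some integer t.
Then x_{k+1} = -3x_k + 6 = -3·(2t) + 6 = 2(-3t + 3), so 2 | x_{k+1}.
So the property holds for k+1, and by induction 2 | x_m for all m ≥ 1.

2 | x_m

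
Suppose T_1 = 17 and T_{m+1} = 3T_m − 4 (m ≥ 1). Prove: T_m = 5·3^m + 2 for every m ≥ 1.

Base case: T_1 = 17, and 5·3^1 + 2 = 15 + 2 = 17.
Assume T_r = 5·3^r + 2 for some r ≥ 1.
Then T_{r+1} = 3T_r − 4 = 3·(5·3^r + 2) − 4 = 15·3^r + 6 − 4 = 5·3^{r+1} + 2.
This completes the inductive step, so T_m = 5·3^m + 2 for all m ≥ 1.

T_m = 5·3^m + 2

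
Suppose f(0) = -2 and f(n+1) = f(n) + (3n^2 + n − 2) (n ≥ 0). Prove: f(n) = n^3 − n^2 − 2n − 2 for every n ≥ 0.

Base case: f(0) = -2, and 0^3 − 0^2 − 2·0 − 2 = -2.
Assume f(k) = k^3 − k^2 − 2k − 2.
Then f(k+1) = f(k) + (3k^2 + k − 2) = (k^3 − k^2 − 2k − 2) + (3k^2 + k − 2) = k^3 + 2k^2 − k − 4,
and (k+1)^3 − (k+1)^2 − 2·(k+1) − 2 = k^3 + 2k^2 − k − 4.
This completes the inductive step, so f(n) = n^3 − n^2 − 2n − 2 for all n ≥ 0.

f(n) = n^3 − n^2 − 2n − 2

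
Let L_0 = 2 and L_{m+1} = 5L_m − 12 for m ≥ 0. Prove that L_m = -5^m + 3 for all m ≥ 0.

Base case: L_0 = 2, and -5^0 + 3 = -1 + 3 = 2.
Assume L_j = -5^j + 3 for some j ≥ 0.
Then L_{j+1} = 5L_j − 12 = 5·(-5^j + 3) − 12 = -5^{j+1} + 15 − 12 = -5^{j+1} + 3.
By induction, L_m = -5^m + 3 for all m ≥ 0.

L_m = -5^m + 3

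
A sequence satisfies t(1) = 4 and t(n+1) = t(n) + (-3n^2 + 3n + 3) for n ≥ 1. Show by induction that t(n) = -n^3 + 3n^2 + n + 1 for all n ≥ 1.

Base case: t(1) = 4, and -1^3 + 3·1^2 + 1 + 1 = 4.
Assume t(r) = -r^3 + 3r^2 + r + 1.
Then t(r+1) = t(r) + (-3r^2 + 3r + 3) = (-r^3 + 3r^2 + r + 1) + (-3r^2 + 3r + 3) = -r^3 + 4r + 4,
and -(r+1)^3 + 3·(r+1)^2 + (r+1) + 1 = -r^3 + 4r + 4.
By induction, t(n) = -n^3 + 3n^2 + n + 1 for all n ≥ 1.

t(n) = -n^3 + 3n^2 + n + 1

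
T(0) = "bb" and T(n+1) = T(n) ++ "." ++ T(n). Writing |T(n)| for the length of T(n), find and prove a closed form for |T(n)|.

Claim: |T(n)| = 3·2^n − 1.

Base case: |T(0)| = 2, and 3·2^0 − 1 = 2.
Assume |T(r)| = 3·2^r − 1.
Then |T(r+1)| = |T(r)| + 1 + |T(r)| = 2|T(r)| + 1 = 2(3·2^r − 1) + 1 = 3·2^{r+1} − 2 + 1 = 3·2^{r+1} − 1.
So the formula holds for r+1, and by induction |T(n)| = 3·2^n − 1 for all n ≥ 0.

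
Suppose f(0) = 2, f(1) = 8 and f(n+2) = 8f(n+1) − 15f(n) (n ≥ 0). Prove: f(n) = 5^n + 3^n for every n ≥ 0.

Base cases: f(0) = 2 and 5^0 + 3^0 = 2; f(1) = 8 and 5^1 + 3^1 = 8.
Assume f(j) = 5^j + 3^j for all 0 ≤ j ≤ m, where m ≥ 1.
Then f(m+1) = 8f(m) − 15f(m−1) = 8·(5^m + 3^m) − 15·(5^{m−1} + 3^{m−1}) = (8·5 − 15)5^{m−1} + (8·3 − 15)3^{m−1} = 25·5^{m−1} + 9·3^{m−1} = 5^{m+1} + 3^{m+1}.
This completes the inductive step, so f(n) = 5^n + 3^n for all n ≥ 0.

f(n) = 5^n + 3^n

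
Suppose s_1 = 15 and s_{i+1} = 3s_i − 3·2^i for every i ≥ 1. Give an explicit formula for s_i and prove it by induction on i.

Claim: s_i = 3·3^i + 3·2^i.

Base case: s_1 = 15, and 3·3^1 + 3·2^1 = 9 + 6 = 15.
Assume s_r = 3·3^r + 3·2^r for some r ≥ 1.
Then s_{r+1} = 3s_r − 3·2^r = 3·(3·3^r + 3·2^r) − 3·2^r = 3·3^{r+1} + 9·2^r − 3·2^r = 3·3^{r+1} + 6·2^r = 3·3^{r+1} + 3·2^{r+1}.
By induction, s_i = 3·3^i + 3·2^i for all i ≥ 1.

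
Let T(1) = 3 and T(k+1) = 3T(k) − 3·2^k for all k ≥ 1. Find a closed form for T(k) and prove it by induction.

Claim: T(k) = -3^k + 3·2^k.

Base case: T(1) = 3, and -3^1 + 3·2^1 = -3 + 6 = 3.
Assume T(m) = -3^m + 3·2^m for some m ≥ 1.
Then T(m+1) = 3T(m) − 3·2^m = 3·(-3^m + 3·2^m) − 3·2^m = -3^{m+1} + 9·2^m − 3·2^m = -3^{m+1} + 6·2^m = -3^{m+1} + 3·2^{m+1}.
So the formula holds for m+1, and by induction T(k) = -3^k + 3·2^k for all k ≥ 1.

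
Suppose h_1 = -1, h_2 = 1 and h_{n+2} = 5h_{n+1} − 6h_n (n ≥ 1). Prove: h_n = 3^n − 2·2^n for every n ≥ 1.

Base cases: h_1 = -1 and 3^1 − 2·2^1 = -1; h_2 = 1 and 3^2 − 2·2^2 = 1.
Assume h_j = 3^j − 2·2^j for all 1 ≤ j ≤ m, where m ≥ 2.
Then h_{m+1} = 5h_m − 6h_{m−1} = 5·(3^m − 2·2^m) − 6·(3^{m−1} − 2·2^{m−1}) = (5·3 − 6)3^{m−1} − 2·(5·2 − 6)2^{m−1} = 9·3^{m−1} − 8·2^{m−1} = 3^{m+1} − 2·2^{m+1}.
So the formula holds for m+1, and by strong induction h_n = 3^n − 2·2^n for all n ≥ 1.

h_n = 3^n − 2·2^n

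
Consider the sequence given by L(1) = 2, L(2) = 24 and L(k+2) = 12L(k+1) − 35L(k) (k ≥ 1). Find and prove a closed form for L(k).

Claim: L(k) = -5^k + 7^k.

Base cases: L(1) = 2 and -5^1 + 7^1 = 2; L(2) = 24 and -5^2 + 7^2 = 24.
Assume L(i) = -5^i + 7^i for all 1 ≤ i ≤ j, where j ≥ 2.
Then L(j+1) = 12L(j) − 35L(j−1) = 12·(-5^j + 7^j) − 35·(-5^{j−1} + 7^{j−1}) = -(12·5 − 35)5^{j−1} + (12·7 − 35)7^{j−1} = -25·5^{j−1} + 49·7^{j−1} = -5^{j+1} + 7^{j+1}.
By strong induction, L(k) = -5^k + 7^k for all k ≥ 1.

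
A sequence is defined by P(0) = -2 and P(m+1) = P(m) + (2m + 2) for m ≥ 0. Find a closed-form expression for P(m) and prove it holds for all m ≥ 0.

Claim: P(m) = m^2 + m − 2.

Base case: P(0) = -2, and 0^2 + 0 − 2 = -2.
Assume P(j) = j^2 + j − 2.
Then P(j+1) = P(j) + (2j + 2) = (j^2 + j − 2) + (2j + 2) = j^2 + 3j,
and (j+1)^2 + (j+1) − 2 = j^2 + 3j.
By induction, P(m) = m^2 + m − 2 for all m ≥ 0.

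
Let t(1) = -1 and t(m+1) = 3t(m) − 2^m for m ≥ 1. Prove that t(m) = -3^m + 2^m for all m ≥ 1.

Base case: t(1) = -1, and -3^1 + 2^1 = -3 + 2 = -1.
Assume t(r) = -3^r + 2^r for some r ≥ 1.
Then t(r+1) = 3t(r) − 2^r = 3·(-3^r + 2^r) − 2^r = -3^{r+1} + 3·2^r − 2^r = -3^{r+1} + 2·2^r = -3^{r+1} + 2^{r+1}.
Hence t(m) = -3^m + 2^m for every m ≥ 1, by induction.

t(m) = -3^m + 2^m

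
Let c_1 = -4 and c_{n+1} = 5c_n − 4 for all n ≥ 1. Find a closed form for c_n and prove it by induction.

Claim: c_n = -5^n + 1.

Base case: c_1 = -4, and -5^1 + 1 = -5 + 1 = -4.
Assume c_j = -5^j + 1 for some j ≥ 1.
Then c_{j+1} = 5c_j − 4 = 5·(-5^j + 1) − 4 = -5^{j+1} + 5 − 4 = -5^{j+1} + 1.
This completes the inductive step, so c_n = -5^n + 1 for all n ≥ 1.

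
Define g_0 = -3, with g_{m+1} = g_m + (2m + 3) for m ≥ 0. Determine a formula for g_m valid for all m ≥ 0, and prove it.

Claim: g_m = m^2 + 2m − 3.

Base case: g_0 = -3, and 0^2 + 2·0 − 3 = -3.
Assume g_r = r^2 + 2r − 3.
Then g_{r+1} = g_r + (2r + 3) = (r^2 + 2r − 3) + (2r + 3) = r^2 + 4r,
and (r+1)^2 + 2·(r+1) − 3 = r^2 + 4r.
This completes the inductive step, so g_m = m^2 + 2m − 3 for all m ≥ 0.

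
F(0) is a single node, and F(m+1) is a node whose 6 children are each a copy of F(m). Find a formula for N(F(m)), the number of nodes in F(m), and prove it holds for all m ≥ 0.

Claim: N(F(m)) = (6^{m+1} − 1)/5.

Base case: N(F(0)) = 1, and (6^{0+1} − 1)/5 = 1.
Assume N(F(r)) = (6^{r+1} − 1)/5.
Then N(F(r+1)) = 1 + 6N(F(r)) = 1 + 6·(6^{r+1} − 1)/5 = 1 + (6^{r+2} − 6)/5 = (5 + 6^{r+2} − 6)/5 = (6^{r+2} − 1)/5.
So the formula holds for r+1, and by induction N(F(m)) = (6^{m+1} − 1)/5 for all m ≥ 0.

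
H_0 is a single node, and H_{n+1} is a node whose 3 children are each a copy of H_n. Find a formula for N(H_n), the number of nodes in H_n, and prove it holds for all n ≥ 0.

Claim: N(H_n) = (3^{n+1} − 1)/2.

Base case: N(H_0) = 1, and (3^{0+1} − 1)/2 = 1.
Assume N(H_r) = (3^{r+1} − 1)/2.
Then N(H_{r+1}) = 1 + 3N(H_r) = 1 + 3·(3^{r+1} − 1)/2 = 1 + (3^{r+2} − 3)/2 = (2 + 3^{r+2} − 3)/2 = (3^{r+2} − 1)/2.
So the formula holds for r+1, and by induction N(H_n) = (3^{n+1} − 1)/2 for all n ≥ 0.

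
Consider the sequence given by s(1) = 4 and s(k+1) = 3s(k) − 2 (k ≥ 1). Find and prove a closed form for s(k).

Claim: s(k) = 3^k + 1.

Base case: s(1) = 4, and 3^1 + 1 = 3 + 1 = 4.
Assume s(j) = 3^j + 1 for some j ≥ 1.
Then s(j+1) = 3s(j) − 2 = 3·(3^j + 1) − 2 = 3^{j+1} + 3 − 2 = 3^{j+1} + 1.
By induction, s(k) = 3^k + 1 for all k ≥ 1.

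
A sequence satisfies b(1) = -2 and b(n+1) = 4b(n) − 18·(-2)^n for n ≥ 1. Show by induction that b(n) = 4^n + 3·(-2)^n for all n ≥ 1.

Base case: b(1) = -2, and 4^1 + 3·(-2)^1 = 4 − 6 = -2.
Assume b(k) = 4^k + 3·(-2)^k for some k ≥ 1.
Then b(k+1) = 4b(k) − 18·(-2)^k = 4·(4^k + 3·(-2)^k) − 18·(-2)^k = 4^{k+1} + 12·(-2)^k − 18·(-2)^k = 4^{k+1} − 6·(-2)^k = 4^{k+1} + 3·(-2)^{k+1}.
Hence b(n) = 4^n + 3·(-2)^n for every n ≥ 1, by induction.

b(n) = 4^n + 3·(-2)^n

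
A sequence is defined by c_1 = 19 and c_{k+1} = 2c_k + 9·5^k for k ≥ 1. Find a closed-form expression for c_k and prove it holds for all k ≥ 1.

Claim: c_k = 2·2^k + 3·5^k.

Base case: c_1 = 19, and 2·2^1 + 3·5^1 = 4 + 15 = 19.
Assume c_m = 2·2^m + 3·5^m for some m ≥ 1.
Then c_{m+1} = 2c_m + 9·5^m = 2·(2·2^m + 3·5^m) + 9·5^m = 2·2^{m+1} + 6·5^m + 9·5^m = 2·2^{m+1} + 15·5^m = 2·2^{m+1} + 3·5^{m+1}.
This completes the inductive step, so c_k = 2·2^k + 3·5^k for all k ≥ 1.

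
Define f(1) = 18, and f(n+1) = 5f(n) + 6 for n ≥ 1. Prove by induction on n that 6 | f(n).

Base case: f(1) = 18 = 6·3, so 6 | f(1).
Assume 6 | f(m), so f(m) = 6t for some integer t.
Then f(m+1) = 5f(m) + 6 = 5·(6t) + 6 = 6(5t + 1), so 6 | f(m+1).
This completes the inductive step, so 6 | f(n) for all n ≥ 1.

6 | f(n)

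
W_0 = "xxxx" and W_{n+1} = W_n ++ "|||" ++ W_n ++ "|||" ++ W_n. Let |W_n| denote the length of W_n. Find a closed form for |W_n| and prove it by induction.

Claim: |W_n| = 7·3^n − 3.

Base case: |W_0| = 4, and 7·3^0 − 3 = 4.
Assume |W_k| = 7·3^k − 3.
Then |W_{k+1}| = 3|W_k| + 6 = 3(7·3^k − 3) + 6 = 7·3^{k+1} − 9 + 6 = 7·3^{k+1} − 3.
So the formula holds for k+1, and by induction |W_n| = 7·3^n − 3 for all n ≥ 0.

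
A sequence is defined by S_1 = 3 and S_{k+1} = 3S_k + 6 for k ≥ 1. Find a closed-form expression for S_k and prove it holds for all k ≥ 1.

Claim: S_k = 2·3^k − 3.

Base case: S_1 = 3, and 2·3^1 − 3 = 6 − 3 = 3.
Assume S_m = 2·3^m − 3 for some m ≥ 1.
Then S_{m+1} = 3S_m + 6 = 3·(2·3^m − 3) + 6 = 6·3^m − 9 + 6 = 2·3^{m+1} − 3.
By induction, S_k = 2·3^k − 3 for all k ≥ 1.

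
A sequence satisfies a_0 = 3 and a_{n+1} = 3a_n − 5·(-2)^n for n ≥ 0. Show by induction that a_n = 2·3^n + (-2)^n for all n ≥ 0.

Base case: a_0 = 3, and 2·3^0 + (-2)^0 = 2 + 1 = 3.
Assume a_j = 2·3^j + (-2)^j for some j ≥ 0.
Then a_{j+1} = 3a_j − 5·(-2)^j = 3·(2·3^j + (-2)^j) − 5·(-2)^j = 2·3^{j+1} + 3·(-2)^j − 5·(-2)^j = 2·3^{j+1} − 2·(-2)^j = 2·3^{j+1} + (-2)^{j+1}.
This completes the inductive step, so a_n = 2·3^n + (-2)^n for all n ≥ 0.

a_n = 2·3^n + (-2)^n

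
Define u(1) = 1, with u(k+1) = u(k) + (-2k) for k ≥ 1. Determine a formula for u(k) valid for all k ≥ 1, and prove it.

Claim: u(k) = -k^2 + k + 1.

Base case: u(1) = 1, and -1^2 + 1 + 1 = 1.
Assume u(j) = -j^2 + j + 1.
Then u(j+1) = u(j) + (-2j) = (-j^2 + j + 1) + (-2j) = -j^2 − j + 1,
and -(j+1)^2 + (j+1) + 1 = -j^2 − j + 1.
By induction, u(k) = -k^2 + k + 1 for all k ≥ 1.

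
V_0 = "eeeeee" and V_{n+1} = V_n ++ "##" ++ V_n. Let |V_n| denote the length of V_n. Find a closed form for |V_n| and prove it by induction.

Claim: |V_n| = 2^{n+3} − 2.

Base case: |V_0| = 6, and 2^{0+3} − 2 = 6.
Assume |V_m| = 2^{m+3} − 2.
Then |V_{m+1}| = |V_m| + 2 + |V_m| = 2|V_m| + 2 = 2(2^{m+3} − 2) + 2 = 2^{m+1+3} − 4 + 2 = 2^{m+1+3} − 2.
This completes the inductive step, so |V_n| = 2^{n+3} − 2 for all n ≥ 0.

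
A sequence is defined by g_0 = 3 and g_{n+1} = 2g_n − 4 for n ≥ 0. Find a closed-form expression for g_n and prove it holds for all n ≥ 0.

Claim: g_n = -2^n + 4.

Base case: g_0 = 3, and -2^0 + 4 = -1 + 4 = 3.
Assume g_m = -2^m + 4 for some m ≥ 0.
Then g_{m+1} = 2g_m − 4 = 2·(-2^m + 4) − 4 = -2^{m+1} + 8 − 4 = -2^{m+1} + 4.
This completes the inductive step, so g_n = -2^n + 4 for all n ≥ 0.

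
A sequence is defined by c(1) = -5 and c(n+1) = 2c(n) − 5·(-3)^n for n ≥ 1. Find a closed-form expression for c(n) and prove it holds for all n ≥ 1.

Claim: c(n) = -2^n + (-3)^n.

Base case: c(1) = -5, and -2^1 + (-3)^1 = -2 − 3 = -5.
Assume c(m) = -2^m + (-3)^m for some m ≥ 1.
Then c(m+1) = 2c(m) − 5·(-3)^m = 2·(-2^m + (-3)^m) − 5·(-3)^m = -2^{m+1} + 2·(-3)^m − 5·(-3)^m = -2^{m+1} − 3·(-3)^m = -2^{m+1} + (-3)^{m+1}.
This completes the inductive step, so c(n) = -2^n + (-3)^n for all n ≥ 1.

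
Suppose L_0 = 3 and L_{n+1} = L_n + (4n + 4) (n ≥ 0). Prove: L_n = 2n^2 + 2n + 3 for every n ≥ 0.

Base case: L_0 = 3, and 2·0^2 + 2·0 + 3 = 3.
Assume L_k = 2k^2 + 2k + 3.
Then L_{k+1} = L_k + (4k + 4) = (2k^2 + 2k + 3) + (4k + 4) = 2k^2 + 6k + 7,
and 2·(k+1)^2 + 2·(k+1) + 3 = 2k^2 + 6k + 7.
This completes the inductive step, so L_n = 2n^2 + 2n + 3 for all n ≥ 0.

L_n = 2n^2 + 2n + 3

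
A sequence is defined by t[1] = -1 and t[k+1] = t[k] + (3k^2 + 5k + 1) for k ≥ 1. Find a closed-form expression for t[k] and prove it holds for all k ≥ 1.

Claim: t[k] = k^3 + k^2 − k − 2.

Base case: t[1] = -1, and 1^3 + 1^2 − 1 − 2 = -1.
Assume t[m] = m^3 + m^2 − m − 2.
Then t[m+1] = t[m] + (3m^2 + 5m + 1) = (m^3 + m^2 − m − 2) + (3m^2 + 5m + 1) = m^3 + 4m^2 + 4m − 1,
and (m+1)^3 + (m+1)^2 − (m+1) − 2 = m^3 + 4m^2 + 4m − 1.
This completes the inductive step, so t[k] = k^3 + k^2 − k − 2 for all k ≥ 1.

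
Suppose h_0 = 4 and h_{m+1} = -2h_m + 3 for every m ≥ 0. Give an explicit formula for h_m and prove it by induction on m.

Claim: h_m = 3·(-2)^m + 1.

Base case: h_0 = 4, and 3·(-2)^0 + 1 = 3 + 1 = 4.
Assume h_j = 3·(-2)^j + 1 for some j ≥ 0.
Then h_{j+1} = -2h_j + 3 = -2·(3·(-2)^j + 1) + 3 = -6·(-2)^j − 2 + 3 = 3·(-2)^{j+1} + 1.
This completes the inductive step, so h_m = 3·(-2)^m + 1 for all m ≥ 0.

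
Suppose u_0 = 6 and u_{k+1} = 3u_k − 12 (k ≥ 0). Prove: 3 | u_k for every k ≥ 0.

Base case: u_0 = 6 = 3·2, so 3 | u_0.
Assume 3 | u_m, so u_m = 3t for some integer t.
Then u_{m+1} = 3u_m − 12 = 3·(3t) − 12 = 3(3t − 4), so 3 | u_{m+1}.
So the property holds for m+1, and by induction 3 | u_k for all k ≥ 0.

3 | u_k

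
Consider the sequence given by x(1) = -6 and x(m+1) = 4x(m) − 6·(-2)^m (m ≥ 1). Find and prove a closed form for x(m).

Claim: x(m) = -4^m + (-2)^m.

Base case: x(1) = -6, and -4^1 + (-2)^1 = -4 − 2 = -6.
Assume x(k) = -4^k + (-2)^k for some k ≥ 1.
Then x(k+1) = 4x(k) − 6·(-2)^k = 4·(-4^k + (-2)^k) − 6·(-2)^k = -4^{k+1} + 4·(-2)^k − 6·(-2)^k = -4^{k+1} − 2·(-2)^k = -4^{k+1} + (-2)^{k+1}.
So the formula holds for k+1, and by induction x(m) = -4^m + (-2)^m for all m ≥ 1.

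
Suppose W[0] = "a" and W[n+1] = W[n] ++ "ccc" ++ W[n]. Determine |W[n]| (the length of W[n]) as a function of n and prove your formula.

Claim: |W[n]| = 2^{n+2} − 3.

Base case: |W[0]| = 1, and 2^{0+2} − 3 = 1.
Assume |W[r]| = 2^{r+2} − 3.
Then |W[r+1]| = |W[r]| + 3 + |W[r]| = 2|W[r]| + 3 = 2(2^{r+2} − 3) + 3 = 2^{r+3} − 6 + 3 = 2^{r+3} − 3.
Hence |W[n]| = 2^{n+2} − 3 for every n ≥ 0, by induction.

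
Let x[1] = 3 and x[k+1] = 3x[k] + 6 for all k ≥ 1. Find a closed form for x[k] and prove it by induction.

Claim: x[k] = 2·3^k − 3.

Base case: x[1] = 3, and 2·3^1 − 3 = 6 − 3 = 3.
Assume x[j] = 2·3^j − 3 for some j ≥ 1.
Then x[j+1] = 3x[j] + 6 = 3·(2·3^j − 3) + 6 = 6·3^j − 9 + 6 = 2·3^{j+1} − 3.
Hence x[k] = 2·3^k − 3 for every k ≥ 1, by induction.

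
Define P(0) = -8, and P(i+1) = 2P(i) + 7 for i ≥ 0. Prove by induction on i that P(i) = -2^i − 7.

Base case: P(0) = -8, and -2^0 − 7 = -1 − 7 = -8.
Assume P(k) = -2^k − 7 for some k ≥ 0.
Then P(k+1) = 2P(k) + 7 = 2·(-2^k − 7) + 7 = -2^{k+1} − 14 + 7 = -2^{k+1} − 7.
So the formula holds for k+1, and by induction P(i) = -2^i − 7 for all i ≥ 0.

P(i) = -2^i − 7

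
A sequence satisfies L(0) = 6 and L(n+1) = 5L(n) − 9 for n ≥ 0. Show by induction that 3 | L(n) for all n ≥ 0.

Base case: L(0) = 6 = 3·2, so 3 | L(0).
Assume 3 | L(m), so L(m) = 3t for some integer t.
Then L(m+1) = 5L(m) − 9 = 5·(3t) − 9 = 3(5t − 3), so 3 | L(m+1).
By induction, 3 | L(n) for all n ≥ 0.

3 | L(n)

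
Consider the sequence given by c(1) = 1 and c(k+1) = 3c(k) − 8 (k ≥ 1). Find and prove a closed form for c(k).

Claim: c(k) = -3^k + 4.

Base case: c(1) = 1, and -3^1 + 4 = -3 + 4 = 1.
Assume c(r) = -3^r + 4 for some r ≥ 1.
Then c(r+1) = 3c(r) − 8 = 3·(-3^r + 4) − 8 = -3^{r+1} + 12 − 8 = -3^{r+1} + 4.
By induction, c(k) = -3^k + 4 for all k ≥ 1.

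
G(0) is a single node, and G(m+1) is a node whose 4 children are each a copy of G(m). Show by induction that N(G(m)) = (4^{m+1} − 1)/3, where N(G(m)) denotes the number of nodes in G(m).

Base case: N(G(0)) = 1, and (4^{0+1} − 1)/3 = 1.
Assume N(G(k)) = (4^{k+1} − 1)/3.
Then N(G(k+1)) = 1 + 4N(G(k)) = 1 + 4·(4^{k+1} − 1)/3 = 1 + (4^{k+2} − 4)/3 = (3 + 4^{k+2} − 4)/3 = (4^{k+2} − 1)/3.
By induction, N(G(m)) = (4^{m+1} − 1)/3 for all m ≥ 0.

N(G(m)) = (4^{m+1} − 1)/3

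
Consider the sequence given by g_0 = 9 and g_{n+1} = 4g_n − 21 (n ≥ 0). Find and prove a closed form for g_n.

Claim: g_n = 2·4^n + 7.

Base case: g_0 = 9, and 2·4^0 + 7 = 2 + 7 = 9.
Assume g_m = 2·4^m + 7 for some m ≥ 0.
Then g_{m+1} = 4g_m − 21 = 4·(2·4^m + 7) − 21 = 8·4^m + 28 − 21 = 2·4^{m+1} + 7.
Hence g_n = 2·4^n + 7 for every n ≥ 0, by induction.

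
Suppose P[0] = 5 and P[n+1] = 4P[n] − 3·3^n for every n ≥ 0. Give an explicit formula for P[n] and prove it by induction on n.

Claim: P[n] = 2·4^n + 3·3^n.

Base case: P[0] = 5, and 2·4^0 + 3·3^0 = 2 + 3 = 5.
Assume P[r] = 2·4^r + 3·3^r for some r ≥ 0.
Then P[r+1] = 4P[r] − 3·3^r = 4·(2·4^r + 3·3^r) − 3·3^r = 2·4^{r+1} + 12·3^r − 3·3^r = 2·4^{r+1} + 9·3^r = 2·4^{r+1} + 3·3^{r+1}.
So the formula holds for r+1, and by induction P[n] = 2·4^n + 3·3^n for all n ≥ 0.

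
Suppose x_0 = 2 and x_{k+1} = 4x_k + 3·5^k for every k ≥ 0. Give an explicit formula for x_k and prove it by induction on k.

Claim: x_k = -4^k + 3·5^k.

Base case: x_0 = 2, and -4^0 + 3·5^0 = -1 + 3 = 2.
Assume x_r = -4^r + 3·5^r for some r ≥ 0.
Then x_{r+1} = 4x_r + 3·5^r = 4·(-4^r + 3·5^r) + 3·5^r = -4^{r+1} + 12·5^r + 3·5^r = -4^{r+1} + 15·5^r = -4^{r+1} + 3·5^{r+1}.
So the formula holds for r+1, and by induction x_k = -4^k + 3·5^k for all k ≥ 0.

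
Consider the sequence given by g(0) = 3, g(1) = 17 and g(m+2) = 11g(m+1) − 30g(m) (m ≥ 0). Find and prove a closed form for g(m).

Claim: g(m) = 2·6^m + 5^m.

Base cases: g(0) = 3 and 2·6^0 + 5^0 = 3; g(1) = 17 and 2·6^1 + 5^1 = 17.
Assume g(j) = 2·6^j + 5^j for all 0 ≤ j ≤ r, where r ≥ 1.
Then g(r+1) = 11g(r) − 30g(r−1) = 11·(2·6^r + 5^r) − 30·(2·6^{r−1} + 5^{r−1}) = 2·(11·6 − 30)6^{r−1} + (11·5 − 30)5^{r−1} = 72·6^{r−1} + 25·5^{r−1} = 2·6^{r+1} + 5^{r+1}.
By strong induction, g(m) = 2·6^m + 5^m for all m ≥ 0.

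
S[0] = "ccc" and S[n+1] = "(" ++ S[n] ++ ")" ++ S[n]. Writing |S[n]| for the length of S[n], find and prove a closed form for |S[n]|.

Claim: |S[n]| = 5·2^n − 2.

Base case: |S[0]| = 3, and 5·2^0 − 2 = 3.
Assume |S[r]| = 5·2^r − 2.
Then |S[r+1]| = 1 + |S[r]| + 1 + |S[r]| = 2|S[r]| + 2 = 2(5·2^r − 2) + 2 = 5·2^{r+1} − 4 + 2 = 5·2^{r+1} − 2.
Hence |S[n]| = 5·2^n − 2 for every n ≥ 0, by induction.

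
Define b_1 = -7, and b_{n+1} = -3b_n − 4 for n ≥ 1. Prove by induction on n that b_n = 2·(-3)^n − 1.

Base case: b_1 = -7, and 2·(-3)^1 − 1 = -6 − 1 = -7.
Assume b_k = 2·(-3)^k − 1 for some k ≥ 1.
Then b_{k+1} = -3b_k − 4 = -3·(2·(-3)^k − 1) − 4 = -6·(-3)^k + 3 − 4 = 2·(-3)^{k+1} − 1.
This completes the inductive step, so b_n = 2·(-3)^n − 1 for all n ≥ 1.

b_n = 2·(-3)^n − 1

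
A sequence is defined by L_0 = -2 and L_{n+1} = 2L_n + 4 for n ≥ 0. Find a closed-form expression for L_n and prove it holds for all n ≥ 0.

Claim: L_n = 2^{n+1} − 4.

Base case: L_0 = -2, and 2^{0+1} − 4 = 2 − 4 = -2.
Assume L_r = 2^{r+1} − 4 for some r ≥ 0.
Then L_{r+1} = 2L_r + 4 = 2·(2^{r+1} − 4) + 4 = 2^{r+2} − 8 + 4 = 2^{r+2} − 4.
By induction, L_n = 2^{n+1} − 4 for all n ≥ 0.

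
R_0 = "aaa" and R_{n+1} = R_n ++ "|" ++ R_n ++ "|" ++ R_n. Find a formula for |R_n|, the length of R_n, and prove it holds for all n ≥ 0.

Claim: |R_n| = 4·3^n − 1.

Base case: |R_0| = 3, and 4·3^0 − 1 = 3.
Assume |R_m| = 4·3^m − 1.
Then |R_{m+1}| = 3|R_m| + 2 = 3(4·3^m − 1) + 2 = 4·3^{m+1} − 3 + 2 = 4·3^{m+1} − 1.
Hence |R_n| = 4·3^n − 1 for every n ≥ 0, by induction.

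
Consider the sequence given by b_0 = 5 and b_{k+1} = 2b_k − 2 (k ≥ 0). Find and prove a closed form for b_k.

Claim: b_k = 3·2^k + 2.

Base case: b_0 = 5, and 3·2^0 + 2 = 3 + 2 = 5.
Assume b_j = 3·2^j + 2 for some j ≥ 0.
Then b_{j+1} = 2b_j − 2 = 2·(3·2^j + 2) − 2 = 6·2^j + 4 − 2 = 3·2^{j+1} + 2.
This completes the inductive step, so b_k = 3·2^k + 2 for all k ≥ 0.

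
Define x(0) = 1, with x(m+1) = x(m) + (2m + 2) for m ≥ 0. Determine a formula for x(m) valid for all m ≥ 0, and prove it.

Claim: x(m) = m^2 + m + 1.

Base case: x(0) = 1, and 0^2 + 0 + 1 = 1.
Assume x(k) = k^2 + k + 1.
Then x(k+1) = x(k) + (2k + 2) = (k^2 + k + 1) + (2k + 2) = k^2 + 3k + 3,
and (k+1)^2 + (k+1) + 1 = k^2 + 3k + 3.
Hence x(m) = m^2 + m + 1 for every m ≥ 0, by induction.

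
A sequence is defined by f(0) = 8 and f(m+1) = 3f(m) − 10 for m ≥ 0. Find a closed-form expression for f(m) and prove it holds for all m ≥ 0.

Claim: f(m) = 3^{m+1} + 5.

Base case: f(0) = 8, and 3^{0+1} + 5 = 3 + 5 = 8.
Assume f(k) = 3^{k+1} + 5 for some k ≥ 0.
Then f(k+1) = 3f(k) − 10 = 3·(3^{k+1} + 5) − 10 = 3^{k+2} + 15 − 10 = 3^{k+2} + 5.
This completes the inductive step, so f(m) = 3^{m+1} + 5 for all m ≥ 0.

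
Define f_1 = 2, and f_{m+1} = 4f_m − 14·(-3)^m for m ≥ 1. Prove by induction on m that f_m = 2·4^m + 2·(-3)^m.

Base case: f_1 = 2, and 2·4^1 + 2·(-3)^1 = 8 − 6 = 2.
Assume f_r = 2·4^r + 2·(-3)^r for some r ≥ 1.
Then f_{r+1} = 4f_r − 14·(-3)^r = 4·(2·4^r + 2·(-3)^r) − 14·(-3)^r = 2·4^{r+1} + 8·(-3)^r − 14·(-3)^r = 2·4^{r+1} − 6·(-3)^r = 2·4^{r+1} + 2·(-3)^{r+1}.
By induction, f_m = 2·4^m + 2·(-3)^m for all m ≥ 1.

f_m = 2·4^m + 2·(-3)^m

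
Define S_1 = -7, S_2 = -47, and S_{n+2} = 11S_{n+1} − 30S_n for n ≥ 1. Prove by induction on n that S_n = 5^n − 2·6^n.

Base cases: S_1 = -7 and 5^1 − 2·6^1 = -7; S_2 = -47 and 5^2 − 2·6^2 = -47.
Assume S_j = 5^j − 2·6^j for all 1 ≤ j ≤ k, where k ≥ 2.
Then S_{k+1} = 11S_k − 30S_{k−1} = 11·(5^k − 2·6^k) − 30·(5^{k−1} − 2·6^{k−1}) = (11·5 − 30)5^{k−1} − 2·(11·6 − 30)6^{k−1} = 25·5^{k−1} − 72·6^{k−1} = 5^{k+1} − 2·6^{k+1}.
Hence S_n = 5^n − 2·6^n for every n ≥ 1, by strong induction.

S_n = 5^n − 2·6^n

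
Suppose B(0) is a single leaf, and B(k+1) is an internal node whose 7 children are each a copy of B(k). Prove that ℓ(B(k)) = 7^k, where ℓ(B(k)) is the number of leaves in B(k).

Base case: ℓ(B(0)) = 1, and 7^0 = 1.
Assume ℓ(B(j)) = 7^j.
Then ℓ(B(j+1)) = 7·ℓ(B(j)) = 7·7^j = 7^{j+1}.
So the formula holds for j+1, and by induction ℓ(B(k)) = 7^k for all k ≥ 0.

ℓ(B(k)) = 7^k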